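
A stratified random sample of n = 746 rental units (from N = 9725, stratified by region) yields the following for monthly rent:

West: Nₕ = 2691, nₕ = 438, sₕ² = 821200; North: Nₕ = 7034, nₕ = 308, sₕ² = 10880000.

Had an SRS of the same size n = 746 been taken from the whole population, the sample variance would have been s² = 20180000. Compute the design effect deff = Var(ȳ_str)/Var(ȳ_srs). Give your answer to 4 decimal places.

0.7123

Var(ȳ_str) = Σ Wₕ²(1−fₕ)sₕ²/nₕ with Wₕ = Nₕ/9725:
  West: (2691/9725)²·(1−438/2691)·821200/438 = 120.1906
  North: (7034/9725)²·(1−308/7034)·10880000/308 = 17670.88
  → Var(ȳ_str) = 17791.071.
Var(ȳ_srs) = (1 − 746/9725)·20180000/746 = 24975.874.
deff = 17791.071 / 24975.874 = 0.7123.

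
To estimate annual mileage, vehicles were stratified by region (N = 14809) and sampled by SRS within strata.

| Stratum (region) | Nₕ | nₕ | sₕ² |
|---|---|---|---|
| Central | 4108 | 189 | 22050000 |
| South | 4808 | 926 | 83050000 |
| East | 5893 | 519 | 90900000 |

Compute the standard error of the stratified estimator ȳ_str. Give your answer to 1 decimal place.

203.7

Var(ȳ_str) = Σₕ Wₕ²(1 − fₕ)sₕ²/nₕ with Wₕ = Nₕ/N, N = 14809.
Central: Wₕ = 0.27739888; term = 0.27739888²·(1 − 0.04600779)·22050000/189 = 8564.4804.
South: Wₕ = 0.32466743; term = 0.32466743²·(1 − 0.19259567)·83050000/926 = 7633.0336.
East: Wₕ = 0.39793369; term = 0.39793369²·(1 − 0.08807059)·90900000/519 = 25291.766.
Sum = 41489.28.
SE = √(41489.28) = 203.7.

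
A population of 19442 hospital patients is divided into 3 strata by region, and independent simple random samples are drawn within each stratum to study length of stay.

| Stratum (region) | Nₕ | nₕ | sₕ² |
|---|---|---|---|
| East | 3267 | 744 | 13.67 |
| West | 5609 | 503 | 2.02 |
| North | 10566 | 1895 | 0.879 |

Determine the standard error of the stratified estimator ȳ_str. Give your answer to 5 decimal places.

Var(ȳ_str) = Σₕ Wₕ²(1 − fₕ)sₕ²/nₕ with Wₕ = Nₕ/N, N = 19442.
East: Wₕ = 0.16803827; term = 0.16803827²·(1 − 0.22773186)·13.67/744 = 4.0066378 × 10^-4.
West: Wₕ = 0.28849913; term = 0.28849913²·(1 − 0.08967730)·2.02/503 = 3.0427604 × 10^-4.
North: Wₕ = 0.54346261; term = 0.54346261²·(1 − 0.17934885)·0.879/1895 = 1.124288 × 10^-4.
Sum = 8.1736862 × 10^-4.
SE = √(8.1736862 × 10^-4) = 0.02859.

0.02859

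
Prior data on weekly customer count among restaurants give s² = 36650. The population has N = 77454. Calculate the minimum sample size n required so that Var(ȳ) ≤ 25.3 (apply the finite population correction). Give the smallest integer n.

1423

Without fpc, n₀ = s²/D = 36650/25.3 = 1448.6166.
With fpc, (1 − n/N)·s²/n ≤ D requires n ≥ n₀/(1 + n₀/N) = 1448.6166/(1 + 1448.6166/77454) = 1422.0206.
Rounding up, n = 1423.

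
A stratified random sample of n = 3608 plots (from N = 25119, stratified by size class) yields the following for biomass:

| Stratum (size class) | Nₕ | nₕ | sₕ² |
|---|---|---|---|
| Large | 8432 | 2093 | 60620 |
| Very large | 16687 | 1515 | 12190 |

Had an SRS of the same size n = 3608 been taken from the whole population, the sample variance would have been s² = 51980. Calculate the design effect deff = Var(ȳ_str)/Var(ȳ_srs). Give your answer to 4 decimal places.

0.4606

Var(ȳ_str) = Σ Wₕ²(1−fₕ)sₕ²/nₕ with Wₕ = Nₕ/25119:
  Large: (8432/25119)²·(1−2093/8432)·60620/2093 = 2.4535412
  Very large: (16687/25119)²·(1−1515/16687)·12190/1515 = 3.2285497
  → Var(ȳ_str) = 5.6820909.
Var(ȳ_srs) = (1 − 3608/25119)·51980/3608 = 12.337524.
deff = 5.6820909 / 12.337524 = 0.4606.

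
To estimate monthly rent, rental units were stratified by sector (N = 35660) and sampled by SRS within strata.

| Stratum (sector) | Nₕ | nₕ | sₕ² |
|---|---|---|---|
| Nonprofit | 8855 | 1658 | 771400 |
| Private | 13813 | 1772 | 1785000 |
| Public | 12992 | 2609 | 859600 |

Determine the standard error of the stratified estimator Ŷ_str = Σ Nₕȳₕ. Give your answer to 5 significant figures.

491570

Var(Ŷ_str) = Σₕ Nₕ²(1 − fₕ)sₕ²/nₕ.
Nonprofit: 8855²·(1 − 1658/8855)·771400/1658 = 2.9650715 × 10^10.
Private: 13813²·(1 − 1772/13813)·1785000/1772 = 1.6754253 × 10^11.
Public: 12992²·(1 − 2609/12992)·859600/2609 = 4.4444824 × 10^10.
Sum = 2.4163807 × 10^11.
SE = √(2.4163807 × 10^11) = 491570.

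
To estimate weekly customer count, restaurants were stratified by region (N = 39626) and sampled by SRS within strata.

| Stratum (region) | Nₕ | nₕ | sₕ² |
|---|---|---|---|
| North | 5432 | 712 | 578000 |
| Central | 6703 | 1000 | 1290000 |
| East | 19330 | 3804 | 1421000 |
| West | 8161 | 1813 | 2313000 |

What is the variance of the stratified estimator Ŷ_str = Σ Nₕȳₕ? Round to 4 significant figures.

Var(Ŷ_str) = Σₕ Nₕ²(1 − fₕ)sₕ²/nₕ.
North: 5432²·(1 − 712/5432)·578000/712 = 2.0813715 × 10^10.
Central: 6703²·(1 − 1000/6703)·1290000/1000 = 4.93131 × 10^10.
East: 19330²·(1 − 3804/19330)·1421000/3804 = 1.1211017 × 10^11.
West: 8161²·(1 − 1813/8161)·2313000/1813 = 6.6093405 × 10^10.
Sum = 2.4833039 × 10^11.

2.483 × 10^11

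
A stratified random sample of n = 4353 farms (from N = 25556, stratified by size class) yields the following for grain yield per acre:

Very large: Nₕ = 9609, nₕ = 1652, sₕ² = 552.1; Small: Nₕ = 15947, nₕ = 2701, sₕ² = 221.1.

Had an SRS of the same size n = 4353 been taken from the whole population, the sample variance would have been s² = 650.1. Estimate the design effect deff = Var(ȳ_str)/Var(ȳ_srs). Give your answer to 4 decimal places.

Var(ȳ_str) = Σ Wₕ²(1−fₕ)sₕ²/nₕ with Wₕ = Nₕ/25556:
  Very large: (9609/25556)²·(1−1652/9609)·552.1/1652 = 0.039124563
  Small: (15947/25556)²·(1−2701/15947)·221.1/2701 = 0.026475376
  → Var(ȳ_str) = 0.065599939.
Var(ȳ_srs) = (1 − 4353/25556)·650.1/4353 = 0.12390703.
deff = 0.065599939 / 0.12390703 = 0.5294.

0.5294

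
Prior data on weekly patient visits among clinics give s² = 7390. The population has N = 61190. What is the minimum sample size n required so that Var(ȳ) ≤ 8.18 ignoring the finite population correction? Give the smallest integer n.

904

Without fpc, n₀ = s²/D = 7390/8.18 = 903.4230.
Rounding up, n = 904.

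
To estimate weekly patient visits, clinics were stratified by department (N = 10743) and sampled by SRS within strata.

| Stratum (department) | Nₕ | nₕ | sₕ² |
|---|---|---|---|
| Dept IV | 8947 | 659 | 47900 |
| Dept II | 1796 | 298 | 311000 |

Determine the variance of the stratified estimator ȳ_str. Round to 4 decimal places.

Var(ȳ_str) = Σₕ Wₕ²(1 − fₕ)sₕ²/nₕ with Wₕ = Nₕ/N, N = 10743.
Dept IV: Wₕ = 0.83282137; term = 0.83282137²·(1 − 0.07365597)·47900/659 = 46.700994.
Dept II: Wₕ = 0.16717863; term = 0.16717863²·(1 − 0.16592428)·311000/298 = 24.328264.
Sum = 71.029258.

71.0293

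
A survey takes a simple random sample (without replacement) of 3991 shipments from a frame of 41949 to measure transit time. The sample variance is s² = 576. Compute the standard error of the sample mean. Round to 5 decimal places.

0.36138

Under SRS without replacement, Var(ȳ) = (1 − f)·s²/n with f = n/N = 3991/41949 = 0.09513934.
Var(ȳ) = (1 − 0.09513934)·576/3991 = 0.90486066·0.14432473 = 0.13059377.
SE(ȳ) = √(0.13059377) = 0.36138.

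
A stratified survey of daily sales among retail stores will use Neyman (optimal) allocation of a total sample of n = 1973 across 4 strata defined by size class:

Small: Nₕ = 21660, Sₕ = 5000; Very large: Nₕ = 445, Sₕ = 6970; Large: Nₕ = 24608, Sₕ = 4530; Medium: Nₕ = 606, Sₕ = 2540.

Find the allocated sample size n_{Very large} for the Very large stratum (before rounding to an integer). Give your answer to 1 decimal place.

Neyman allocation: nₕ = n·NₕSₕ / Σⱼ NⱼSⱼ.
Σ NⱼSⱼ = 21660·5000 + 445·6970 + 24608·4530 + 606·2540 = 2.2441513 × 10^8.
n_{Very large} = 1973·445·6970 / (2.2441513 × 10^8) = 27.3.

27.3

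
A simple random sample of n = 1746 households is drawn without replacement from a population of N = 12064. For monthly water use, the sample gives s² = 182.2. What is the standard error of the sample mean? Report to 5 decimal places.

0.29875

Under SRS without replacement, Var(ȳ) = (1 − f)·s²/n with f = n/N = 1746/12064 = 0.14472812.
Var(ȳ) = (1 − 0.14472812)·182.2/1746 = 0.85527188·0.10435281 = 0.089250021.
SE(ȳ) = √(0.089250021) = 0.29875.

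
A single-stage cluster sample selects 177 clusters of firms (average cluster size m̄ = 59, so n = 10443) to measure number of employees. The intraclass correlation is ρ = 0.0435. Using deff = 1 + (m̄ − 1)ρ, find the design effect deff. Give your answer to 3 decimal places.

deff = 1 + (59 − 1)·0.0435 = 1 + 2.523 = 3.523.

3.523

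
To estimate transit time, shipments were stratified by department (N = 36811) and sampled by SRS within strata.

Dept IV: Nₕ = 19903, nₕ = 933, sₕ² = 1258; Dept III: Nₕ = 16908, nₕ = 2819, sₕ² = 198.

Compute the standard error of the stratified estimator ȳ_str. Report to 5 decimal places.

0.62293

Var(ȳ_str) = Σₕ Wₕ²(1 − fₕ)sₕ²/nₕ with Wₕ = Nₕ/N, N = 36811.
Dept IV: Wₕ = 0.54068077; term = 0.54068077²·(1 − 0.04687736)·1258/933 = 0.37569.
Dept III: Wₕ = 0.45931923; term = 0.45931923²·(1 − 0.16672581)·198/2819 = 0.012347735.
Sum = 0.38803774.
SE = √(0.38803774) = 0.62293.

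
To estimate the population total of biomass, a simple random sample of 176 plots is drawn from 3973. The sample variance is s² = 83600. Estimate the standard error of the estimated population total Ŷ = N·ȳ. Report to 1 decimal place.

84649.9

Var(Ŷ) = N²·Var(ȳ) = N²·(1 − n/N)·s²/n.
f = 176/3973 = 0.04429902; Var(ȳ) = 0.95570098·83600/176 = 453.95797.
Var(Ŷ) = 3973² · 453.95797 = 7.1656035 × 10^9.
SE(Ŷ) = √(7.1656035 × 10^9) = 84649.9.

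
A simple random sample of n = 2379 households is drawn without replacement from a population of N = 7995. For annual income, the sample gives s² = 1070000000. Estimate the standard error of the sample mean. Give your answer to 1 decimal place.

Under SRS without replacement, Var(ȳ) = (1 − f)·s²/n with f = n/N = 2379/7995 = 0.29756098.
Var(ȳ) = (1 − 0.29756098)·1070000000/2379 = 0.70243902·449768.81 = 315935.16.
SE(ȳ) = √(315935.16) = 562.1.

562.1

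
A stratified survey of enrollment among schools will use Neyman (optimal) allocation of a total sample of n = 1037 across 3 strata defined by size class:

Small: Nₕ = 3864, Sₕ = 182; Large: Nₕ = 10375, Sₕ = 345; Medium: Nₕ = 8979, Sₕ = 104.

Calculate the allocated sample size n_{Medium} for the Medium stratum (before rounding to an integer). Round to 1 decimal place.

185.6

Neyman allocation: nₕ = n·NₕSₕ / Σⱼ NⱼSⱼ.
Σ NⱼSⱼ = 3864·182 + 10375·345 + 8979·104 = 5.216439 × 10^6.
n_{Medium} = 1037·8979·104 / (5.216439 × 10^6) = 185.6.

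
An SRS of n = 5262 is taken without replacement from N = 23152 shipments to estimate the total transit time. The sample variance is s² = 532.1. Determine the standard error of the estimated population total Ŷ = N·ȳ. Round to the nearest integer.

Var(Ŷ) = N²·Var(ȳ) = N²·(1 − n/N)·s²/n.
f = 5262/23152 = 0.22728058; Var(ȳ) = 0.77271942·532.1/5262 = 0.078138351.
Var(Ŷ) = 23152² · 0.078138351 = 4.1883336 × 10^7.
SE(Ŷ) = √(4.1883336 × 10^7) = 6472.

6472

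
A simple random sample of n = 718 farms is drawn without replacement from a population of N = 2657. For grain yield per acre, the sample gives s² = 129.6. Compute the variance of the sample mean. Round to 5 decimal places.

0.13172

Under SRS without replacement, Var(ȳ) = (1 − f)·s²/n with f = n/N = 718/2657 = 0.27022958.
Var(ȳ) = (1 − 0.27022958)·129.6/718 = 0.72977042·0.18050139 = 0.13172458.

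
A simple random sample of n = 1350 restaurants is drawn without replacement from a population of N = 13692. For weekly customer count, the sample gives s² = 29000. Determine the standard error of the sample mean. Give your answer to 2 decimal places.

4.40

Under SRS without replacement, Var(ȳ) = (1 − f)·s²/n with f = n/N = 1350/13692 = 0.09859772.
Var(ȳ) = (1 − 0.09859772)·29000/1350 = 0.90140228·21.481481 = 19.363456.
SE(ȳ) = √(19.363456) = 4.40.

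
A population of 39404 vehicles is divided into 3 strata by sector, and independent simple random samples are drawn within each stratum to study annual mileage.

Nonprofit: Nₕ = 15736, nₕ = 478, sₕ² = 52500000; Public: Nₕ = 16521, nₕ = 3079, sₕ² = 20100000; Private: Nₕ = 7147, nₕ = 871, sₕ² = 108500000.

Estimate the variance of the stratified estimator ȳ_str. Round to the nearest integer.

21516

Var(ȳ_str) = Σₕ Wₕ²(1 − fₕ)sₕ²/nₕ with Wₕ = Nₕ/N, N = 39404.
Nonprofit: Wₕ = 0.39935032; term = 0.39935032²·(1 − 0.03037621)·52500000/478 = 16984.108.
Public: Wₕ = 0.41927216; term = 0.41927216²·(1 − 0.18636886)·20100000/3079 = 933.69701.
Private: Wₕ = 0.18137753; term = 0.18137753²·(1 − 0.12186932)·108500000/871 = 3598.634.
Sum = 21516.439.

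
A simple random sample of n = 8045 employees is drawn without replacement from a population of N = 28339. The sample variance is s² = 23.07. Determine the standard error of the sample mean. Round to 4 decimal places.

Under SRS without replacement, Var(ȳ) = (1 − f)·s²/n with f = n/N = 8045/28339 = 0.28388440.
Var(ȳ) = (1 − 0.28388440)·23.07/8045 = 0.71611560·0.0028676196 = 0.0020535472.
SE(ȳ) = √(0.0020535472) = 0.0453.

0.0453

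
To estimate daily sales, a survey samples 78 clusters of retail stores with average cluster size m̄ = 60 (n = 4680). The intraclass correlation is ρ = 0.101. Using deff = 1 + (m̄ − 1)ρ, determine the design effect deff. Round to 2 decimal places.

deff = 1 + (60 − 1)·0.101 = 1 + 5.959 = 6.959.

6.96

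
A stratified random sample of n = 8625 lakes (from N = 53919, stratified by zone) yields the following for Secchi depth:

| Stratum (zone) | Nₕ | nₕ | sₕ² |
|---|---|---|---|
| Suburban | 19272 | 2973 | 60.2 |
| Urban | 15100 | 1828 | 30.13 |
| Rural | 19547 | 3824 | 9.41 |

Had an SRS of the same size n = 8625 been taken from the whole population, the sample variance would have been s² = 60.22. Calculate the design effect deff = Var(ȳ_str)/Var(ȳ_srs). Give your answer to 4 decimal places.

0.6111

Var(ȳ_str) = Σ Wₕ²(1−fₕ)sₕ²/nₕ with Wₕ = Nₕ/53919:
  Suburban: (19272/53919)²·(1−2973/19272)·60.2/2973 = 0.0021877902
  Urban: (15100/53919)²·(1−1828/15100)·30.13/1828 = 0.0011361943
  Rural: (19547/53919)²·(1−3824/19547)·9.41/3824 = 2.6013789 × 10^-4
  → Var(ȳ_str) = 0.0035841224.
Var(ȳ_srs) = (1 − 8625/53919)·60.22/8625 = 0.0058651685.
deff = 0.0035841224 / 0.0058651685 = 0.6111.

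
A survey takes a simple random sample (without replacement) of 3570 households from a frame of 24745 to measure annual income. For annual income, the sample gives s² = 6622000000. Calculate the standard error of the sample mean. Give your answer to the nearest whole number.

1260

Under SRS without replacement, Var(ȳ) = (1 − f)·s²/n with f = n/N = 3570/24745 = 0.14427157.
Var(ȳ) = (1 − 0.14427157)·6622000000/3570 = 0.85572843·1.854902 × 10^6 = 1.5872923 × 10^6.
SE(ȳ) = √(1.5872923 × 10^6) = 1260.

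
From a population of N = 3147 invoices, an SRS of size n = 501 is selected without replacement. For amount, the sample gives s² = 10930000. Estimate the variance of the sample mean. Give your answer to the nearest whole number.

Under SRS without replacement, Var(ȳ) = (1 − f)·s²/n with f = n/N = 501/3147 = 0.15919924.
Var(ȳ) = (1 − 0.15919924)·10930000/501 = 0.84080076·21816.367 = 18343.218.

18343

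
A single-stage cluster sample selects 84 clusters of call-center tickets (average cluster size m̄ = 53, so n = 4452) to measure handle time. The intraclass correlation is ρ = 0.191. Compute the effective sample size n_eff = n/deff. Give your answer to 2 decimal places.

407.24

deff = 1 + (53 − 1)·0.191 = 1 + 9.932 = 10.932.
n_eff = 4452 / 10.932 = 407.24.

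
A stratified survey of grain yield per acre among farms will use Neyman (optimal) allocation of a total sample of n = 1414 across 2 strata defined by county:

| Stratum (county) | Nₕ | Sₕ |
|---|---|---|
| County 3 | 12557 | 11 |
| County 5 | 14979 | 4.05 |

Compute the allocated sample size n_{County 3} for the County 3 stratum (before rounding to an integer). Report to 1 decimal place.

982.5

Neyman allocation: nₕ = n·NₕSₕ / Σⱼ NⱼSⱼ.
Σ NⱼSⱼ = 12557·11 + 14979·4.05 = 198791.95.
n_{County 3} = 1414·12557·11 / 198791.95 = 982.5.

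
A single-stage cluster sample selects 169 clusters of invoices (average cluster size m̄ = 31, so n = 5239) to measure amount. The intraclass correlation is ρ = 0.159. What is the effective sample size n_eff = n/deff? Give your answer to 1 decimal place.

deff = 1 + (31 − 1)·0.159 = 1 + 4.77 = 5.77.
n_eff = 5239 / 5.77 = 908.0.

908.0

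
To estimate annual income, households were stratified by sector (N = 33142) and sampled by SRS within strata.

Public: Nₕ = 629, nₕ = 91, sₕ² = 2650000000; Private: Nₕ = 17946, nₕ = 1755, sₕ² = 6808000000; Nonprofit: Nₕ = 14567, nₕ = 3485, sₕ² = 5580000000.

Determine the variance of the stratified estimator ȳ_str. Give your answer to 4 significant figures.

1.270 × 10^6

Var(ȳ_str) = Σₕ Wₕ²(1 − fₕ)sₕ²/nₕ with Wₕ = Nₕ/N, N = 33142.
Public: Wₕ = 0.01897894; term = 0.01897894²·(1 − 0.14467409)·2650000000/91 = 8971.8081.
Private: Wₕ = 0.54148814; term = 0.54148814²·(1 − 0.09779338)·6808000000/1755 = 1.0261866 × 10^6.
Nonprofit: Wₕ = 0.43953292; term = 0.43953292²·(1 − 0.23923938)·5580000000/3485 = 235321.85.
Sum = 1.2704803 × 10^6.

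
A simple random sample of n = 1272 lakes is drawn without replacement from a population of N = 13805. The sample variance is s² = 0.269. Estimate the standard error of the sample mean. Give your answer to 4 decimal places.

0.0139

Under SRS without replacement, Var(ȳ) = (1 − f)·s²/n with f = n/N = 1272/13805 = 0.09214053.
Var(ȳ) = (1 − 0.09214053)·0.269/1272 = 0.90785947·2.1147799 × 10^-4 = 1.9199229 × 10^-4.
SE(ȳ) = √(1.9199229 × 10^-4) = 0.0139.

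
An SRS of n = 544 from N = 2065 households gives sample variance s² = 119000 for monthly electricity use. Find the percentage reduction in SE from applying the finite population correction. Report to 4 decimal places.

f = n/N = 544/2065 = 0.26343826.
SE_no-fpc = √(s²/n) = 14.790199; SE_fpc = √((1−f)s²/n) = 12.693419.
Ratio = √(1−f) = 0.85823175. Reduction = 100·(1 − 0.85823175) = 14.1768%.

14.1768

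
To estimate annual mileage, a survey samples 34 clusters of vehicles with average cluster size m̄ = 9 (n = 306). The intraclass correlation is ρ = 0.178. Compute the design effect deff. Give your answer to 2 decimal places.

deff = 1 + (9 − 1)·0.178 = 1 + 1.424 = 2.424.

2.42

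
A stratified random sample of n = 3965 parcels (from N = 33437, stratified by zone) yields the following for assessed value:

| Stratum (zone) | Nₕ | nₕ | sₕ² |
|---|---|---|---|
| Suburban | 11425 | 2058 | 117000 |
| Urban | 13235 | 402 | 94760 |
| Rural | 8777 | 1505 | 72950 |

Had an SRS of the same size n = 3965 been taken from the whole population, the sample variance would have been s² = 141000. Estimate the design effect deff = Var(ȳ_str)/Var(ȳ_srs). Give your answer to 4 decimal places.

Var(ȳ_str) = Σ Wₕ²(1−fₕ)sₕ²/nₕ with Wₕ = Nₕ/33437:
  Suburban: (11425/33437)²·(1−2058/11425)·117000/2058 = 5.4418004
  Urban: (13235/33437)²·(1−402/13235)·94760/402 = 35.809357
  Rural: (8777/33437)²·(1−1505/8777)·72950/1505 = 2.7671593
  → Var(ȳ_str) = 44.018317.
Var(ȳ_srs) = (1 − 3965/33437)·141000/3965 = 31.344275.
deff = 44.018317 / 31.344275 = 1.4043.

1.4043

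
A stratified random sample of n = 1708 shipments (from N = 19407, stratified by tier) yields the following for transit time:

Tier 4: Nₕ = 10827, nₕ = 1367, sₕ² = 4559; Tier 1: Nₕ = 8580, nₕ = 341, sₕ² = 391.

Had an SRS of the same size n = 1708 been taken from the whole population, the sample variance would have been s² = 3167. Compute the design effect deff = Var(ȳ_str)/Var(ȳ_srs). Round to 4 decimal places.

0.6636

Var(ȳ_str) = Σ Wₕ²(1−fₕ)sₕ²/nₕ with Wₕ = Nₕ/19407:
  Tier 4: (10827/19407)²·(1−1367/10827)·4559/1367 = 0.90695041
  Tier 1: (8580/19407)²·(1−341/8580)·391/341 = 0.21521243
  → Var(ȳ_str) = 1.1221628.
Var(ȳ_srs) = (1 − 1708/19407)·3167/1708 = 1.6910269.
deff = 1.1221628 / 1.6910269 = 0.6636.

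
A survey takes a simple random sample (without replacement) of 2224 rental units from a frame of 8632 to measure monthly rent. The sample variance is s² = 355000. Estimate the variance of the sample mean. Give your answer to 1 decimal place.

Under SRS without replacement, Var(ȳ) = (1 − f)·s²/n with f = n/N = 2224/8632 = 0.25764597.
Var(ȳ) = (1 − 0.25764597)·355000/2224 = 0.74235403·159.6223 = 118.49626.

118.5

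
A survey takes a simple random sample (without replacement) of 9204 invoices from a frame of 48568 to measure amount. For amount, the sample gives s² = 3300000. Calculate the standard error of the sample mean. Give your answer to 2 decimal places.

Under SRS without replacement, Var(ȳ) = (1 − f)·s²/n with f = n/N = 9204/48568 = 0.18950749.
Var(ȳ) = (1 − 0.18950749)·3300000/9204 = 0.81049251·358.53977 = 290.59379.
SE(ȳ) = √(290.59379) = 17.05.

17.05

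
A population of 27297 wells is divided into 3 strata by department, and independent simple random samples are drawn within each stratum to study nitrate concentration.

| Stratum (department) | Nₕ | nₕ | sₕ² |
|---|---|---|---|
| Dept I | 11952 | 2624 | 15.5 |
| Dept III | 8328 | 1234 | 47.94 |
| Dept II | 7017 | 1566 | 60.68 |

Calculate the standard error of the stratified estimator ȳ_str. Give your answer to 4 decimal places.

Var(ȳ_str) = Σₕ Wₕ²(1 − fₕ)sₕ²/nₕ with Wₕ = Nₕ/N, N = 27297.
Dept I: Wₕ = 0.43785031; term = 0.43785031²·(1 − 0.21954485)·15.5/2624 = 8.8382677 × 10^-4.
Dept III: Wₕ = 0.30508847; term = 0.30508847²·(1 − 0.14817483)·47.94/1234 = 0.0030802427.
Dept II: Wₕ = 0.25706122; term = 0.25706122²·(1 − 0.22317230)·60.68/1566 = 0.0019890772.
Sum = 0.0059531467.
SE = √(0.0059531467) = 0.0772.

0.0772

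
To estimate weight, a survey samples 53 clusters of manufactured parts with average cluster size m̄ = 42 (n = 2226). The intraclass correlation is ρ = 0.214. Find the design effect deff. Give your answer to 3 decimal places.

9.774

deff = 1 + (42 − 1)·0.214 = 1 + 8.774 = 9.774.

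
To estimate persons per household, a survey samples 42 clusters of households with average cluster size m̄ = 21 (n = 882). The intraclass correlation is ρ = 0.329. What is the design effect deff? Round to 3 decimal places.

deff = 1 + (21 − 1)·0.329 = 1 + 6.58 = 7.58.

7.580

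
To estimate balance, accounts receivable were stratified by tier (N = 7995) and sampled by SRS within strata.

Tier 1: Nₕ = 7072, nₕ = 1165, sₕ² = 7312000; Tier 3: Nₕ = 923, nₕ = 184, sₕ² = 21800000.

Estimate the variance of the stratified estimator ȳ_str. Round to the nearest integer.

Var(ȳ_str) = Σₕ Wₕ²(1 − fₕ)sₕ²/nₕ with Wₕ = Nₕ/N, N = 7995.
Tier 1: Wₕ = 0.88455285; term = 0.88455285²·(1 − 0.16473416)·7312000/1165 = 4101.8762.
Tier 3: Wₕ = 0.11544715; term = 0.11544715²·(1 − 0.19934995)·21800000/184 = 1264.2934.
Sum = 5366.1696.

5366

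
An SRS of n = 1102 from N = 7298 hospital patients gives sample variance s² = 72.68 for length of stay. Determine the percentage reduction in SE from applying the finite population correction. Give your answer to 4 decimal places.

7.8588

f = n/N = 1102/7298 = 0.15100027.
SE_no-fpc = √(s²/n) = 0.2568128; SE_fpc = √((1−f)s²/n) = 0.23663035.
Ratio = √(1−f) = 0.92141181. Reduction = 100·(1 − 0.92141181) = 7.8588%.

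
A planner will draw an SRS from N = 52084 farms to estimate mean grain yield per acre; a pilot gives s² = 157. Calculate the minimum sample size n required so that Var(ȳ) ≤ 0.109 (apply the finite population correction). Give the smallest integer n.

1402

Without fpc, n₀ = s²/D = 157/0.109 = 1440.3670.
With fpc, (1 − n/N)·s²/n ≤ D requires n ≥ n₀/(1 + n₀/N) = 1440.3670/(1 + 1440.3670/52084) = 1401.6060.
Rounding up, n = 1402.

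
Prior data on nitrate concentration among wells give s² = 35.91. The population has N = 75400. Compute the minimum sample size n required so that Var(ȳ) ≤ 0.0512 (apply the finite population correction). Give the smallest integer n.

Without fpc, n₀ = s²/D = 35.91/0.0512 = 701.3672.
With fpc, (1 − n/N)·s²/n ≤ D requires n ≥ n₀/(1 + n₀/N) = 701.3672/(1 + 701.3672/75400) = 694.9032.
Rounding up, n = 695.

695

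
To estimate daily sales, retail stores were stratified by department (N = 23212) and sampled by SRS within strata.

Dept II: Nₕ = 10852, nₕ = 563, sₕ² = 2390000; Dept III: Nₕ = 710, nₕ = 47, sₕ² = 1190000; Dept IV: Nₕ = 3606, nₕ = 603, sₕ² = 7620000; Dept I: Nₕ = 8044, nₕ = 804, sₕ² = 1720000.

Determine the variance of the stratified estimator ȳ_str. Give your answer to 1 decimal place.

1387.1

Var(ȳ_str) = Σₕ Wₕ²(1 − fₕ)sₕ²/nₕ with Wₕ = Nₕ/N, N = 23212.
Dept II: Wₕ = 0.46751680; term = 0.46751680²·(1 − 0.05187984)·2390000/563 = 879.72581.
Dept III: Wₕ = 0.03058763; term = 0.03058763²·(1 − 0.06619718)·1190000/47 = 22.120547.
Dept IV: Wₕ = 0.15535068; term = 0.15535068²·(1 − 0.16722130)·7620000/603 = 253.97653.
Dept I: Wₕ = 0.34654489; term = 0.34654489²·(1 − 0.09995027)·1720000/804 = 231.23731.
Sum = 1387.0602.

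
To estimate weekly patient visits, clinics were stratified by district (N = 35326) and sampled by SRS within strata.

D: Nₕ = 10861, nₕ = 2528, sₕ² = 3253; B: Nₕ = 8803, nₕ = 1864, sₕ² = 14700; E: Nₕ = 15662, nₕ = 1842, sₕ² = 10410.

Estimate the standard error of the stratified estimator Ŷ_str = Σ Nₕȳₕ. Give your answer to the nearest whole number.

42678

Var(Ŷ_str) = Σₕ Nₕ²(1 − fₕ)sₕ²/nₕ.
D: 10861²·(1 − 2528/10861)·3253/2528 = 1.1646038 × 10^8.
B: 8803²·(1 − 1864/8803)·14700/1864 = 4.8172481 × 10^8.
E: 15662²·(1 − 1842/15662)·10410/1842 = 1.2232532 × 10^9.
Sum = 1.8214384 × 10^9.
SE = √(1.8214384 × 10^9) = 42678.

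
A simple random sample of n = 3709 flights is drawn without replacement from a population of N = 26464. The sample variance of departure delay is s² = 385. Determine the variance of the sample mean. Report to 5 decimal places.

Under SRS without replacement, Var(ȳ) = (1 − f)·s²/n with f = n/N = 3709/26464 = 0.14015266.
Var(ȳ) = (1 − 0.14015266)·385/3709 = 0.85984734·0.10380156 = 0.089253498.

0.08925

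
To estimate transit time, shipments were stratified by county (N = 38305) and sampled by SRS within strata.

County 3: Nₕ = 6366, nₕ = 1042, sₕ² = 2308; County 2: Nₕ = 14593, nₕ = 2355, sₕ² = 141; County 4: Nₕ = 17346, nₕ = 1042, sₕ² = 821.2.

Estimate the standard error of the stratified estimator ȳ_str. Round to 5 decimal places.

0.45864

Var(ȳ_str) = Σₕ Wₕ²(1 − fₕ)sₕ²/nₕ with Wₕ = Nₕ/N, N = 38305.
County 3: Wₕ = 0.16619240; term = 0.16619240²·(1 − 0.16368206)·2308/1042 = 0.051163687.
County 2: Wₕ = 0.38096854; term = 0.38096854²·(1 − 0.16137874)·141/2355 = 0.0072873948.
County 4: Wₕ = 0.45283905; term = 0.45283905²·(1 − 0.06007149)·821.2/1042 = 0.15190211.
Sum = 0.21035319.
SE = √(0.21035319) = 0.45864.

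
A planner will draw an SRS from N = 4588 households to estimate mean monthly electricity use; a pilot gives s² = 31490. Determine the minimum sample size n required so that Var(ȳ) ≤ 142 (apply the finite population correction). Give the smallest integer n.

Without fpc, n₀ = s²/D = 31490/142 = 221.7606.
With fpc, (1 − n/N)·s²/n ≤ D requires n ≥ n₀/(1 + n₀/N) = 221.7606/(1 + 221.7606/4588) = 211.5360.
Rounding up, n = 212.

212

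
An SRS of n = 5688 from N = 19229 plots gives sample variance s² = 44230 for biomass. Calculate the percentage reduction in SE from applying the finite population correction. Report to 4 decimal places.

f = n/N = 5688/19229 = 0.29580321.
SE_no-fpc = √(s²/n) = 2.7885515; SE_fpc = √((1−f)s²/n) = 2.340053.
Ratio = √(1−f) = 0.83916434. Reduction = 100·(1 − 0.83916434) = 16.0836%.

16.0836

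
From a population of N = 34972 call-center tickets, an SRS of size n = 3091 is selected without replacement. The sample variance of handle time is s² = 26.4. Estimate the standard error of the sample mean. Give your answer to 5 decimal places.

Under SRS without replacement, Var(ȳ) = (1 − f)·s²/n with f = n/N = 3091/34972 = 0.08838499.
Var(ȳ) = (1 − 0.08838499)·26.4/3091 = 0.91161501·0.0085409253 = 0.0077860356.
SE(ȳ) = √(0.0077860356) = 0.08824.

0.08824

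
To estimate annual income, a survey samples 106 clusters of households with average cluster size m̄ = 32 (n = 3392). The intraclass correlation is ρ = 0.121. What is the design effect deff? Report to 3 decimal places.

4.751

deff = 1 + (32 − 1)·0.121 = 1 + 3.751 = 4.751.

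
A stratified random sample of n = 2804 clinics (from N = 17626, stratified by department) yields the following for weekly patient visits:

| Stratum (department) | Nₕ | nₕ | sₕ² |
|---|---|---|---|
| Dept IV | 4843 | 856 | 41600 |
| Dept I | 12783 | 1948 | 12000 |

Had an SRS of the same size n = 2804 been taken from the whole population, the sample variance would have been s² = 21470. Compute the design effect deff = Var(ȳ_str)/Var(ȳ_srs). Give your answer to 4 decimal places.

0.8956

Var(ȳ_str) = Σ Wₕ²(1−fₕ)sₕ²/nₕ with Wₕ = Nₕ/17626:
  Dept IV: (4843/17626)²·(1−856/4843)·41600/856 = 3.0204576
  Dept I: (12783/17626)²·(1−1948/12783)·12000/1948 = 2.7462904
  → Var(ȳ_str) = 5.766748.
Var(ȳ_srs) = (1 − 2804/17626)·21470/2804 = 6.4388318.
deff = 5.766748 / 6.4388318 = 0.8956.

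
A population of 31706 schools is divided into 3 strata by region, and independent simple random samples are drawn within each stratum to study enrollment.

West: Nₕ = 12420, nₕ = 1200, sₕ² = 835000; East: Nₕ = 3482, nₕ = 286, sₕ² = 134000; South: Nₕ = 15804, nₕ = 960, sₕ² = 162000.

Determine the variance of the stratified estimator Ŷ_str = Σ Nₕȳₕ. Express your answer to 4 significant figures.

Var(Ŷ_str) = Σₕ Nₕ²(1 − fₕ)sₕ²/nₕ.
West: 12420²·(1 − 1200/12420)·835000/1200 = 9.6966045 × 10^10.
East: 3482²·(1 − 286/3482)·134000/286 = 5.2140393 × 10^9.
South: 15804²·(1 − 960/15804)·162000/960 = 3.9587835 × 10^10.
Sum = 1.4176792 × 10^11.

1.418 × 10^11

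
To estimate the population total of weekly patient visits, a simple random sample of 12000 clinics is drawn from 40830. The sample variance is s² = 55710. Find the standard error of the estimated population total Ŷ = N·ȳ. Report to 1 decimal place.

73924.4

Var(Ŷ) = N²·Var(ȳ) = N²·(1 − n/N)·s²/n.
f = 12000/40830 = 0.29390154; Var(ȳ) = 0.70609846·55710/12000 = 3.2780621.
Var(Ŷ) = 40830² · 3.2780621 = 5.4648209 × 10^9.
SE(Ŷ) = √(5.4648209 × 10^9) = 73924.4.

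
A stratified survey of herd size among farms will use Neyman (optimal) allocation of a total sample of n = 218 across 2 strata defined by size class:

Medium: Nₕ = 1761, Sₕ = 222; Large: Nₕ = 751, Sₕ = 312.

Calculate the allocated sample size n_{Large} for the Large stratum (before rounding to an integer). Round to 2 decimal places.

81.69

Neyman allocation: nₕ = n·NₕSₕ / Σⱼ NⱼSⱼ.
Σ NⱼSⱼ = 1761·222 + 751·312 = 625254.
n_{Large} = 218·751·312 / 625254 = 81.69.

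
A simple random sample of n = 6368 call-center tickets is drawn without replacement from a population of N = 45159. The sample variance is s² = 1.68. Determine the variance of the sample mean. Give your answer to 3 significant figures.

Under SRS without replacement, Var(ȳ) = (1 − f)·s²/n with f = n/N = 6368/45159 = 0.14101287.
Var(ȳ) = (1 − 0.14101287)·1.68/6368 = 0.85898713·2.638191 × 10^-4 = 2.2661721 × 10^-4.

2.27 × 10^-4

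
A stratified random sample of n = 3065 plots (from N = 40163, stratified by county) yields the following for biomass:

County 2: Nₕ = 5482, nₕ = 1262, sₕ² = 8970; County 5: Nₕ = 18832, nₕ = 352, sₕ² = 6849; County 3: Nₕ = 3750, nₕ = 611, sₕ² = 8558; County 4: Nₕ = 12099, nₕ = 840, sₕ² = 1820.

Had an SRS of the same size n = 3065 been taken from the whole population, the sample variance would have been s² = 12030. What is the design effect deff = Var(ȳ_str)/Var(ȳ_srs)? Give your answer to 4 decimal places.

1.2647

Var(ȳ_str) = Σ Wₕ²(1−fₕ)sₕ²/nₕ with Wₕ = Nₕ/40163:
  County 2: (5482/40163)²·(1−1262/5482)·8970/1262 = 0.1019371
  County 5: (18832/40163)²·(1−352/18832)·6849/352 = 4.1978858
  County 3: (3750/40163)²·(1−611/3750)·8558/611 = 0.10221188
  County 4: (12099/40163)²·(1−840/12099)·1820/840 = 0.18297388
  → Var(ȳ_str) = 4.5850087.
Var(ȳ_srs) = (1 − 3065/40163)·12030/3065 = 3.6254298.
deff = 4.5850087 / 3.6254298 = 1.2647.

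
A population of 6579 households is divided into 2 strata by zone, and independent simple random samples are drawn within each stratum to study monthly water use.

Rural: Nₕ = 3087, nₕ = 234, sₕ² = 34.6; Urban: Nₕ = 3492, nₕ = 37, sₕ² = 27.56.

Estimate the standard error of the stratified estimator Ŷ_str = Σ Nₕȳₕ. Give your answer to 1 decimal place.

3207.6

Var(Ŷ_str) = Σₕ Nₕ²(1 − fₕ)sₕ²/nₕ.
Rural: 3087²·(1 − 234/3087)·34.6/234 = 1.3022628 × 10^6.
Urban: 3492²·(1 − 37/3492)·27.56/37 = 8.9866903 × 10^6.
Sum = 1.0288953 × 10^7.
SE = √(1.0288953 × 10^7) = 3207.6.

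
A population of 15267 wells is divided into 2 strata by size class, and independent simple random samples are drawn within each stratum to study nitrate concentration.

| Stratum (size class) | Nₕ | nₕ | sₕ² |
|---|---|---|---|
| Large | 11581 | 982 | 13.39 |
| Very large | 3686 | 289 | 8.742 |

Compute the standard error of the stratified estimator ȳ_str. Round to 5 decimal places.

Var(ȳ_str) = Σₕ Wₕ²(1 − fₕ)sₕ²/nₕ with Wₕ = Nₕ/N, N = 15267.
Large: Wₕ = 0.75856422; term = 0.75856422²·(1 − 0.08479406)·13.39/982 = 0.0071807967.
Very large: Wₕ = 0.24143578; term = 0.24143578²·(1 − 0.07840477)·8.742/289 = 0.0016250115.
Sum = 0.0088058082.
SE = √(0.0088058082) = 0.09384.

0.09384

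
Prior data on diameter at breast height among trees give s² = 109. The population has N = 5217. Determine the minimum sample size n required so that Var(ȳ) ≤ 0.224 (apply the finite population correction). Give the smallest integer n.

Without fpc, n₀ = s²/D = 109/0.224 = 486.6071.
With fpc, (1 − n/N)·s²/n ≤ D requires n ≥ n₀/(1 + n₀/N) = 486.6071/(1 + 486.6071/5217) = 445.0919.
Rounding up, n = 446.

446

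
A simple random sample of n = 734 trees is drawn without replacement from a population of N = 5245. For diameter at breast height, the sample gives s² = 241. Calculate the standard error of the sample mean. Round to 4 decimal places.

Under SRS without replacement, Var(ȳ) = (1 − f)·s²/n with f = n/N = 734/5245 = 0.13994280.
Var(ȳ) = (1 − 0.13994280)·241/734 = 0.86005720·0.32833787 = 0.28238935.
SE(ȳ) = √(0.28238935) = 0.5314.

0.5314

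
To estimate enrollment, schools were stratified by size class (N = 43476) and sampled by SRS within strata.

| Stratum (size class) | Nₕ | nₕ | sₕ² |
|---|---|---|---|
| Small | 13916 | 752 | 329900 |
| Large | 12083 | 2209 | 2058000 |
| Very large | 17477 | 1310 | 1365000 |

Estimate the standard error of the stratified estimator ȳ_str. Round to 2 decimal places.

Var(ȳ_str) = Σₕ Wₕ²(1 − fₕ)sₕ²/nₕ with Wₕ = Nₕ/N, N = 43476.
Small: Wₕ = 0.32008464; term = 0.32008464²·(1 − 0.05403852)·329900/752 = 42.517489.
Large: Wₕ = 0.27792345; term = 0.27792345²·(1 − 0.18281884)·2058000/2209 = 58.80556.
Very large: Wₕ = 0.40199190; term = 0.40199190²·(1 − 0.07495566)·1365000/1310 = 155.76093.
Sum = 257.08398.
SE = √(257.08398) = 16.03.

16.03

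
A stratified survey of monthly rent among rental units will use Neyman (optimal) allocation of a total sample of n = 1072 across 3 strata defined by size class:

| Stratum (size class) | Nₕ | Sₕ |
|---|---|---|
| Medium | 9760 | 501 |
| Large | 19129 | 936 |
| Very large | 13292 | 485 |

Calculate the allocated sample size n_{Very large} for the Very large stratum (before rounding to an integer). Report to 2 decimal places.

236.34

Neyman allocation: nₕ = n·NₕSₕ / Σⱼ NⱼSⱼ.
Σ NⱼSⱼ = 9760·501 + 19129·936 + 13292·485 = 2.9241124 × 10^7.
n_{Very large} = 1072·13292·485 / (2.9241124 × 10^7) = 236.34.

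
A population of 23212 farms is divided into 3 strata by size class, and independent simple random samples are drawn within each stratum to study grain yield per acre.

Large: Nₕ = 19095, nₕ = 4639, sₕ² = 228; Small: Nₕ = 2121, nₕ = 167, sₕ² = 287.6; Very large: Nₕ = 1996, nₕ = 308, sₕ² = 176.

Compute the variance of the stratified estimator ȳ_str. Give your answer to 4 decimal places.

Var(ȳ_str) = Σₕ Wₕ²(1 − fₕ)sₕ²/nₕ with Wₕ = Nₕ/N, N = 23212.
Large: Wₕ = 0.82263484; term = 0.82263484²·(1 − 0.24294318)·228/4639 = 0.025179851.
Small: Wₕ = 0.09137515; term = 0.09137515²·(1 − 0.07873645)·287.6/167 = 0.013246847.
Very large: Wₕ = 0.08599001; term = 0.08599001²·(1 − 0.15430862)·176/308 = 0.0035733027.
Sum = 0.042000001.

0.0420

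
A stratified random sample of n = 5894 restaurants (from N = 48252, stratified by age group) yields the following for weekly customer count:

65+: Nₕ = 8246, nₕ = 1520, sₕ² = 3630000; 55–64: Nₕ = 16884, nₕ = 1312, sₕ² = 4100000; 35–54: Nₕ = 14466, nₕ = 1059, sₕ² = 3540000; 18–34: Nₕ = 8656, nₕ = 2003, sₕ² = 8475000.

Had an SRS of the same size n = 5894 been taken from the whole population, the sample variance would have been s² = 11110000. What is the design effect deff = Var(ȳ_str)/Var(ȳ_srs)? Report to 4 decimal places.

Var(ȳ_str) = Σ Wₕ²(1−fₕ)sₕ²/nₕ with Wₕ = Nₕ/48252:
  65+: (8246/48252)²·(1−1520/8246)·3630000/1520 = 56.889562
  55–64: (16884/48252)²·(1−1312/16884)·4100000/1312 = 352.88981
  35–54: (14466/48252)²·(1−1059/14466)·3540000/1059 = 278.4561
  18–34: (8656/48252)²·(1−2003/8656)·8475000/2003 = 104.6557
  → Var(ȳ_str) = 792.89117.
Var(ȳ_srs) = (1 − 5894/48252)·11110000/5894 = 1654.7182.
deff = 792.89117 / 1654.7182 = 0.4792.

0.4792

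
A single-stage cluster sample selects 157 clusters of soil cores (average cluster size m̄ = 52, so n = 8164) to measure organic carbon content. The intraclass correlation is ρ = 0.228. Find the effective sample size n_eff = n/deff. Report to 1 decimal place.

646.5

deff = 1 + (52 − 1)·0.228 = 1 + 11.628 = 12.628.
n_eff = 8164 / 12.628 = 646.5.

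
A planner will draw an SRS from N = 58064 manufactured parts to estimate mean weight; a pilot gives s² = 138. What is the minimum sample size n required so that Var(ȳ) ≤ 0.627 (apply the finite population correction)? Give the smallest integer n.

220

Without fpc, n₀ = s²/D = 138/0.627 = 220.0957.
With fpc, (1 − n/N)·s²/n ≤ D requires n ≥ n₀/(1 + n₀/N) = 220.0957/(1 + 220.0957/58064) = 219.2646.
Rounding up, n = 220.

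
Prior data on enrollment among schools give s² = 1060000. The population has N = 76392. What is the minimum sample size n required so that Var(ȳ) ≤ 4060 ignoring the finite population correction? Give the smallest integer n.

Without fpc, n₀ = s²/D = 1060000/4060 = 261.0837.
Rounding up, n = 262.

262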